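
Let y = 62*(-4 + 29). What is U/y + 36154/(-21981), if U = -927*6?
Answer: -89148511/17035275 ≈ -5.2332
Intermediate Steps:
U = -5562 (U = -927*6 = -5562)
y = 1550 (y = 62*25 = 1550)
U/y + 36154/(-21981) = -5562/1550 + 36154/(-21981) = -5562*1/1550 + 36154*(-1/21981) = -2781/775 - 36154/21981 = -89148511/17035275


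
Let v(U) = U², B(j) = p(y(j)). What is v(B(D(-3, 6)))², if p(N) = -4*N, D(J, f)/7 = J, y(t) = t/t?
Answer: 256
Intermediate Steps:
y(t) = 1
D(J, f) = 7*J
B(j) = -4 (B(j) = -4*1 = -4)
v(B(D(-3, 6)))² = ((-4)²)² = 16² = 256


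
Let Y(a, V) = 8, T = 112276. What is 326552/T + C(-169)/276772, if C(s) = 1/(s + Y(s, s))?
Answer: 3637813090227/1250762836148 ≈ 2.9085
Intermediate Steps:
C(s) = 1/(8 + s) (C(s) = 1/(s + 8) = 1/(8 + s))
326552/T + C(-169)/276772 = 326552/112276 + 1/((8 - 169)*276772) = 326552*(1/112276) + (1/276772)/(-161) = 81638/28069 - 1/161*1/276772 = 81638/28069 - 1/44560292 = 3637813090227/1250762836148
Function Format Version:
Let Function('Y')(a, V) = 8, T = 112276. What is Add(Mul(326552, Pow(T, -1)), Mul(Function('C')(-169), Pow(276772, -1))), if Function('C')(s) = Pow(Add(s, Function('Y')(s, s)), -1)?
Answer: Rational(3637813090227, 1250762836148) ≈ 2.9085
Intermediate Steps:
Function('C')(s) = Pow(Add(8, s), -1) (Function('C')(s) = Pow(Add(s, 8), -1) = Pow(Add(8, s), -1))
Add(Mul(326552, Pow(T, -1)), Mul(Function('C')(-169), Pow(276772, -1))) = Add(Mul(326552, Pow(112276, -1)), Mul(Pow(Add(8, -169), -1), Pow(276772, -1))) = Add(Mul(326552, Rational(1, 112276)), Mul(Pow(-161, -1), Rational(1, 276772))) = Add(Rational(81638, 28069), Mul(Rational(-1, 161), Rational(1, 276772))) = Add(Rational(81638, 28069), Rational(-1, 44560292)) = Rational(3637813090227, 1250762836148)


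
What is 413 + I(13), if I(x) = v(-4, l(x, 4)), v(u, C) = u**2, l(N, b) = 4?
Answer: 429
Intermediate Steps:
I(x) = 16 (I(x) = (-4)**2 = 16)
413 + I(13) = 413 + 16 = 429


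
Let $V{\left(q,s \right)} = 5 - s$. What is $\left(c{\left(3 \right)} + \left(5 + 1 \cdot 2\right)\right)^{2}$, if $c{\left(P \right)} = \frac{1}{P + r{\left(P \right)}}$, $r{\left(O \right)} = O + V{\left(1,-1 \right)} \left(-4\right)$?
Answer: $\frac{15625}{324} \approx 48.225$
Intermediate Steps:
$r{\left(O \right)} = -24 + O$ ($r{\left(O \right)} = O + \left(5 - -1\right) \left(-4\right) = O + \left(5 + 1\right) \left(-4\right) = O + 6 \left(-4\right) = O - 24 = -24 + O$)
$c{\left(P \right)} = \frac{1}{-24 + 2 P}$ ($c{\left(P \right)} = \frac{1}{P + \left(-24 + P\right)} = \frac{1}{-24 + 2 P}$)
$\left(c{\left(3 \right)} + \left(5 + 1 \cdot 2\right)\right)^{2} = \left(\frac{1}{2 \left(-12 + 3\right)} + \left(5 + 1 \cdot 2\right)\right)^{2} = \left(\frac{1}{2 \left(-9\right)} + \left(5 + 2\right)\right)^{2} = \left(\frac{1}{2} \left(- \frac{1}{9}\right) + 7\right)^{2} = \left(- \frac{1}{18} + 7\right)^{2} = \left(\frac{125}{18}\right)^{2} = \frac{15625}{324}$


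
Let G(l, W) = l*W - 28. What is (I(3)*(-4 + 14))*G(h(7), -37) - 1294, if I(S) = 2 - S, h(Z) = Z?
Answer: 1576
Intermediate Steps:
G(l, W) = -28 + W*l (G(l, W) = W*l - 28 = -28 + W*l)
(I(3)*(-4 + 14))*G(h(7), -37) - 1294 = ((2 - 1*3)*(-4 + 14))*(-28 - 37*7) - 1294 = ((2 - 3)*10)*(-28 - 259) - 1294 = -1*10*(-287) - 1294 = -10*(-287) - 1294 = 2870 - 1294 = 1576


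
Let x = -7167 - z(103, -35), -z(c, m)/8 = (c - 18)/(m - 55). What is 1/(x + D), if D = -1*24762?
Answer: -9/287429 ≈ -3.1312e-5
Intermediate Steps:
D = -24762
z(c, m) = -8*(-18 + c)/(-55 + m) (z(c, m) = -8*(c - 18)/(m - 55) = -8*(-18 + c)/(-55 + m))
x = -64571/9 (x = -7167 - 8*(18 - 1*103)/(-55 - 35) = -7167 - 8*(18 - 103)/(-90) = -7167 - 8*(-1)*(-85)/90 = -7167 - 1*68/9 = -7167 - 68/9 = -64571/9 ≈ -7174.6)
1/(x + D) = 1/(-64571/9 - 24762) = 1/(-287429/9) = -9/287429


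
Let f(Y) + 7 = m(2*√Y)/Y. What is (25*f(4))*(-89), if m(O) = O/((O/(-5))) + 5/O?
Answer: 282575/16 ≈ 17661.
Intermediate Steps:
m(O) = -5 + 5/O (m(O) = O/((O*(-⅕))) + 5/O = O/((-O/5)) + 5/O = O*(-5/O) + 5/O = -5 + 5/O)
f(Y) = -7 + (-5 + 5/(2*√Y))/Y (f(Y) = -7 + (-5 + 5/((2*√Y)))/Y = -7 + (-5 + 5*(1/(2*√Y)))/Y = -7 + (-5 + 5/(2*√Y))/Y)
(25*f(4))*(-89) = (25*(-7 - 5/4 + 5/(2*4^(3/2))))*(-89) = (25*(-7 - 5*¼ + (5/2)*(⅛)))*(-89) = (25*(-7 - 5/4 + 5/16))*(-89) = (25*(-127/16))*(-89) = -3175/16*(-89) = 282575/16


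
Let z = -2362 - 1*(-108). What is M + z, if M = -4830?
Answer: -7084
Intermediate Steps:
z = -2254 (z = -2362 + 108 = -2254)
M + z = -4830 - 2254 = -7084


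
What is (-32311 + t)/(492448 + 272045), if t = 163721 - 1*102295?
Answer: 9705/254831 ≈ 0.038084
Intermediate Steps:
t = 61426 (t = 163721 - 102295 = 61426)
(-32311 + t)/(492448 + 272045) = (-32311 + 61426)/(492448 + 272045) = 29115/764493 = 29115*(1/764493) = 9705/254831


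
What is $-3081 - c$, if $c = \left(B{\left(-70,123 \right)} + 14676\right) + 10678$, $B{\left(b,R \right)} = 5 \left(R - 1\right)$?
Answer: $-29045$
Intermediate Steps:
$B{\left(b,R \right)} = -5 + 5 R$ ($B{\left(b,R \right)} = 5 \left(-1 + R\right) = -5 + 5 R$)
$c = 25964$ ($c = \left(\left(-5 + 5 \cdot 123\right) + 14676\right) + 10678 = \left(\left(-5 + 615\right) + 14676\right) + 10678 = \left(610 + 14676\right) + 10678 = 15286 + 10678 = 25964$)
$-3081 - c = -3081 - 25964 = -29045$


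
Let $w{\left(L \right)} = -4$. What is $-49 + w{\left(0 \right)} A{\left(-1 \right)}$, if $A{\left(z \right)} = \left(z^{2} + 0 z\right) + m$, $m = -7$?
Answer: $-25$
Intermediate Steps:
$A{\left(z \right)} = -7 + z^{2}$ ($A{\left(z \right)} = \left(z^{2} + 0 z\right) - 7 = \left(z^{2} + 0\right) - 7 = z^{2} - 7 = -7 + z^{2}$)
$-49 + w{\left(0 \right)} A{\left(-1 \right)} = -49 - 4 \left(-7 + \left(-1\right)^{2}\right) = -49 - 4 \left(-7 + 1\right) = -49 - -24 = -49 + 24 = -25$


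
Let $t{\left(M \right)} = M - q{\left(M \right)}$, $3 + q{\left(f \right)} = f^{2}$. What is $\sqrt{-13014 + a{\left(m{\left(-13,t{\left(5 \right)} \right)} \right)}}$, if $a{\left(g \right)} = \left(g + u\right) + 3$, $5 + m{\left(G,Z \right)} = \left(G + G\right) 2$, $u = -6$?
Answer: $i \sqrt{13074} \approx 114.34 i$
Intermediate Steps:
$q{\left(f \right)} = -3 + f^{2}$
$t{\left(M \right)} = 3 + M - M^{2}$ ($t{\left(M \right)} = M - \left(-3 + M^{2}\right) = 3 + M - M^{2}$)
$m{\left(G,Z \right)} = -5 + 4 G$ ($m{\left(G,Z \right)} = -5 + \left(G + G\right) 2 = -5 + 2 G 2 = -5 + 4 G$)
$a{\left(g \right)} = -3 + g$ ($a{\left(g \right)} = \left(g - 6\right) + 3 = \left(-6 + g\right) + 3 = -3 + g$)
$\sqrt{-13014 + a{\left(m{\left(-13,t{\left(5 \right)} \right)} \right)}} = \sqrt{-13014 + \left(-3 + \left(-5 + 4 \left(-13\right)\right)\right)} = \sqrt{-13014 - 60} = \sqrt{-13074} = i \sqrt{13074}$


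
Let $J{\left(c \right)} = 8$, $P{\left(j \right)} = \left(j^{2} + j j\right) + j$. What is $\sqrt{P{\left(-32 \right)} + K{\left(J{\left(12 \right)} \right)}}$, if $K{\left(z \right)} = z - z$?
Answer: $12 \sqrt{14} \approx 44.9$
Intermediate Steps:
$P{\left(j \right)} = j + 2 j^{2}$ ($P{\left(j \right)} = \left(j^{2} + j^{2}\right) + j = 2 j^{2} + j = j + 2 j^{2}$)
$K{\left(z \right)} = 0$
$\sqrt{P{\left(-32 \right)} + K{\left(J{\left(12 \right)} \right)}} = \sqrt{- 32 \left(1 + 2 \left(-32\right)\right) + 0} = \sqrt{- 32 \left(1 - 64\right) + 0} = \sqrt{\left(-32\right) \left(-63\right) + 0} = \sqrt{2016 + 0} = \sqrt{2016} = 12 \sqrt{14}$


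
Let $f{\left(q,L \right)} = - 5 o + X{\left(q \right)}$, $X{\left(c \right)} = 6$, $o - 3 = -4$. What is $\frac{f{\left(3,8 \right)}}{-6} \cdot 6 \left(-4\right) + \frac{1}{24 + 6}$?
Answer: $\frac{1321}{30} \approx 44.033$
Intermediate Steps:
$o = -1$ ($o = 3 - 4 = -1$)
$f{\left(q,L \right)} = 11$ ($f{\left(q,L \right)} = \left(-5\right) \left(-1\right) + 6 = 5 + 6 = 11$)
$\frac{f{\left(3,8 \right)}}{-6} \cdot 6 \left(-4\right) + \frac{1}{24 + 6} = \frac{11}{-6} \cdot 6 \left(-4\right) + \frac{1}{24 + 6} = 11 \left(- \frac{1}{6}\right) \left(-24\right) + \frac{1}{30} = \left(- \frac{11}{6}\right) \left(-24\right) + \frac{1}{30} = 44 + \frac{1}{30} = \frac{1321}{30}$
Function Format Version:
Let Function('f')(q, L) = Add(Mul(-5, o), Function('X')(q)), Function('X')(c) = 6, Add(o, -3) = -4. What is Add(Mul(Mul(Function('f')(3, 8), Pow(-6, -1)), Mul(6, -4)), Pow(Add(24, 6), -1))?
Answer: Rational(1321, 30) ≈ 44.033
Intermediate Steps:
o = -1 (o = Add(3, -4) = -1)
Function('f')(q, L) = 11 (Function('f')(q, L) = Add(Mul(-5, -1), 6) = Add(5, 6) = 11)
Add(Mul(Mul(Function('f')(3, 8), Pow(-6, -1)), Mul(6, -4)), Pow(Add(24, 6), -1)) = Add(Mul(Mul(11, Pow(-6, -1)), Mul(6, -4)), Pow(Add(24, 6), -1)) = Add(Mul(Mul(11, Rational(-1, 6)), -24), Pow(30, -1)) = Add(Mul(Rational(-11, 6), -24), Rational(1, 30)) = Add(44, Rational(1, 30)) = Rational(1321, 30)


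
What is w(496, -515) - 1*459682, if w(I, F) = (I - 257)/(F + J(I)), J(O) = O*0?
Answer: -236736469/515 ≈ -4.5968e+5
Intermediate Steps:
J(O) = 0
w(I, F) = (-257 + I)/F (w(I, F) = (I - 257)/(F + 0) = (-257 + I)/F)
w(496, -515) - 1*459682 = (-257 + 496)/(-515) - 1*459682 = -1/515*239 - 459682 = -239/515 - 459682 = -236736469/515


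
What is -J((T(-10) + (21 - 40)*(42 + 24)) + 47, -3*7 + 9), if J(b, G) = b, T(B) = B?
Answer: 1217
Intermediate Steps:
-J((T(-10) + (21 - 40)*(42 + 24)) + 47, -3*7 + 9) = -((-10 + (21 - 40)*(42 + 24)) + 47) = -((-10 - 19*66) + 47) = -((-10 - 1254) + 47) = -(-1264 + 47) = -1*(-1217) = 1217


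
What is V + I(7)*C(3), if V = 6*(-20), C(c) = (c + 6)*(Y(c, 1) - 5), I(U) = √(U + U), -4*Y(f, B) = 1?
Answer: -120 - 189*√14/4 ≈ -296.79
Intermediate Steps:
Y(f, B) = -¼ (Y(f, B) = -¼*1 = -¼)
I(U) = √2*√U (I(U) = √(2*U) = √2*√U)
C(c) = -63/2 - 21*c/4 (C(c) = (c + 6)*(-¼ - 5) = (6 + c)*(-21/4) = -63/2 - 21*c/4)
V = -120
V + I(7)*C(3) = -120 + (√2*√7)*(-63/2 - 21/4*3) = -120 + √14*(-63/2 - 63/4) = -120 + √14*(-189/4) = -120 - 189*√14/4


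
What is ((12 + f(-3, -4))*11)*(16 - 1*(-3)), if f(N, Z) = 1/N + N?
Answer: 5434/3 ≈ 1811.3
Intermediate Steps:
f(N, Z) = N + 1/N
((12 + f(-3, -4))*11)*(16 - 1*(-3)) = ((12 + (-3 + 1/(-3)))*11)*(16 - 1*(-3)) = ((12 + (-3 - ⅓))*11)*(16 + 3) = ((12 - 10/3)*11)*19 = ((26/3)*11)*19 = (286/3)*19 = 5434/3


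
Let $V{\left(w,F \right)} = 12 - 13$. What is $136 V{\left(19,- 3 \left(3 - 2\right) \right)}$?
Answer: $-136$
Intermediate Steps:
$V{\left(w,F \right)} = -1$
$136 V{\left(19,- 3 \left(3 - 2\right) \right)} = 136 \left(-1\right) = -136$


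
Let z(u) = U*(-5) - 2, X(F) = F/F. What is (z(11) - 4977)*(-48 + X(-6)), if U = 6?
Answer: 235423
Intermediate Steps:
X(F) = 1
z(u) = -32 (z(u) = 6*(-5) - 2 = -30 - 2 = -32)
(z(11) - 4977)*(-48 + X(-6)) = (-32 - 4977)*(-48 + 1) = -5009*(-47) = 235423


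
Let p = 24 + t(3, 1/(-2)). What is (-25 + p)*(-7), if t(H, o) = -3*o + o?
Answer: 0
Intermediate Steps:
t(H, o) = -2*o
p = 25 (p = 24 - 2/(-2) = 24 - 2*(-1)/2 = 24 - 2*(-½) = 24 + 1 = 25)
(-25 + p)*(-7) = (-25 + 25)*(-7) = 0*(-7) = 0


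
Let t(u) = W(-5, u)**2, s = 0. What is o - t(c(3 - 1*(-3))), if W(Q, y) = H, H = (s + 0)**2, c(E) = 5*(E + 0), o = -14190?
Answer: -14190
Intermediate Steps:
c(E) = 5*E
H = 0 (H = (0 + 0)**2 = 0**2 = 0)
W(Q, y) = 0
t(u) = 0 (t(u) = 0**2 = 0)
o - t(c(3 - 1*(-3))) = -14190 - 1*0 = -14190 + 0 = -14190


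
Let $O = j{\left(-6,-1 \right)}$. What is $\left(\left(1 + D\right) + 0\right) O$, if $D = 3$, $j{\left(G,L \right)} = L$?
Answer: $-4$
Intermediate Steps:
$O = -1$
$\left(\left(1 + D\right) + 0\right) O = \left(\left(1 + 3\right) + 0\right) \left(-1\right) = \left(4 + 0\right) \left(-1\right) = 4 \left(-1\right) = -4$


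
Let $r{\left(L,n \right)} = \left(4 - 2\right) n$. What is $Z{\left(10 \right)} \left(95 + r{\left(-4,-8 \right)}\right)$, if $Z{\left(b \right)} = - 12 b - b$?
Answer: $-10270$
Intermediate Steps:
$r{\left(L,n \right)} = 2 n$
$Z{\left(b \right)} = - 13 b$
$Z{\left(10 \right)} \left(95 + r{\left(-4,-8 \right)}\right) = \left(-13\right) 10 \left(95 + 2 \left(-8\right)\right) = - 130 \left(95 - 16\right) = \left(-130\right) 79 = -10270$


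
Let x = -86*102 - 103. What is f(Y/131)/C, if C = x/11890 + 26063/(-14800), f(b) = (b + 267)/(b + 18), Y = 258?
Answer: -8611629750/1603168621 ≈ -5.3716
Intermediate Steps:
x = -8875 (x = -8772 - 103 = -8875)
f(b) = (267 + b)/(18 + b)
C = -44123907/17597200 (C = -8875/11890 + 26063/(-14800) = -8875*1/11890 + 26063*(-1/14800) = -1775/2378 - 26063/14800 = -44123907/17597200 ≈ -2.5074)
f(Y/131)/C = ((267 + 258/131)/(18 + 258/131))/(-44123907/17597200) = ((267 + 258*(1/131))/(18 + 258*(1/131)))*(-17597200/44123907) = ((267 + 258/131)/(18 + 258/131))*(-17597200/44123907) = ((35235/131)/(2616/131))*(-17597200/44123907) = ((131/2616)*(35235/131))*(-17597200/44123907) = (11745/872)*(-17597200/44123907) = -8611629750/1603168621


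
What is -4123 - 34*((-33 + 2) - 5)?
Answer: -2899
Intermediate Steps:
-4123 - 34*((-33 + 2) - 5) = -4123 - 34*(-31 - 5) = -4123 - 34*(-36) = -4123 + 1224 = -2899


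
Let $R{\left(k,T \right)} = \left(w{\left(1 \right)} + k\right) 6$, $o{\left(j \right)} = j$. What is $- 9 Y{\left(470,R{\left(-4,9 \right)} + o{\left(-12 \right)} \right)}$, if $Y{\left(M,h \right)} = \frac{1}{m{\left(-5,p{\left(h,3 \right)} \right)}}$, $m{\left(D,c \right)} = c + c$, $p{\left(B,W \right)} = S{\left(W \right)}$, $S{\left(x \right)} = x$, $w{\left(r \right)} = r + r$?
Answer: $- \frac{3}{2} \approx -1.5$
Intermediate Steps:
$w{\left(r \right)} = 2 r$
$p{\left(B,W \right)} = W$
$m{\left(D,c \right)} = 2 c$
$R{\left(k,T \right)} = 12 + 6 k$ ($R{\left(k,T \right)} = \left(2 \cdot 1 + k\right) 6 = \left(2 + k\right) 6 = 12 + 6 k$)
$Y{\left(M,h \right)} = \frac{1}{6}$ ($Y{\left(M,h \right)} = \frac{1}{2 \cdot 3} = \frac{1}{6}$)
$- 9 Y{\left(470,R{\left(-4,9 \right)} + o{\left(-12 \right)} \right)} = \left(-9\right) \frac{1}{6} = - \frac{3}{2}$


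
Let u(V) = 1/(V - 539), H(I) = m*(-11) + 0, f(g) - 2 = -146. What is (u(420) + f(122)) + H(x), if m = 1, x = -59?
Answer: -18446/119 ≈ -155.01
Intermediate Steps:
f(g) = -144 (f(g) = 2 - 146 = -144)
H(I) = -11 (H(I) = 1*(-11) + 0 = -11 + 0 = -11)
u(V) = 1/(-539 + V)
(u(420) + f(122)) + H(x) = (1/(-539 + 420) - 144) - 11 = (1/(-119) - 144) - 11 = (-1/119 - 144) - 11 = -17137/119 - 11 = -18446/119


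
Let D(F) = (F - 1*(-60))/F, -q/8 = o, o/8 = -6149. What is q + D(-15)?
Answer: 393533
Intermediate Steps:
o = -49192 (o = 8*(-6149) = -49192)
q = 393536 (q = -8*(-49192) = 393536)
D(F) = (60 + F)/F (D(F) = (F + 60)/F = (60 + F)/F)
q + D(-15) = 393536 + (60 - 15)/(-15) = 393536 - 1/15*45 = 393536 - 3 = 393533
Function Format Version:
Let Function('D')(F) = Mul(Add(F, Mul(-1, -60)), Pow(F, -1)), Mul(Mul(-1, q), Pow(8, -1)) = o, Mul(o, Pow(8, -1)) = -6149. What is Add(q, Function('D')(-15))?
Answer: 393533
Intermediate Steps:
o = -49192 (o = Mul(8, -6149) = -49192)
q = 393536 (q = Mul(-8, -49192) = 393536)
Function('D')(F) = Mul(Pow(F, -1), Add(60, F)) (Function('D')(F) = Mul(Add(F, 60), Pow(F, -1)) = Mul(Add(60, F), Pow(F, -1)) = Mul(Pow(F, -1), Add(60, F)))
Add(q, Function('D')(-15)) = Add(393536, Mul(Pow(-15, -1), Add(60, -15))) = Add(393536, Mul(Rational(-1, 15), 45)) = Add(393536, -3) = 393533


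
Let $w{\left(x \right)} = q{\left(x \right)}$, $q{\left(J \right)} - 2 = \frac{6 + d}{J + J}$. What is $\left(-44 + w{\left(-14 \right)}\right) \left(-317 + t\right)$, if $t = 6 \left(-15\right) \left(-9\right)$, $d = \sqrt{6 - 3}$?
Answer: $- \frac{291363}{14} - \frac{493 \sqrt{3}}{28} \approx -20842.0$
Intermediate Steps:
$d = \sqrt{3} \approx 1.732$
$q{\left(J \right)} = 2 + \frac{6 + \sqrt{3}}{2 J}$ ($q{\left(J \right)} = 2 + \frac{6 + \sqrt{3}}{J + J} = 2 + \frac{6 + \sqrt{3}}{2 J}$)
$w{\left(x \right)} = \frac{6 + \sqrt{3} + 4 x}{2 x}$
$t = 810$ ($t = \left(-90\right) \left(-9\right) = 810$)
$\left(-44 + w{\left(-14 \right)}\right) \left(-317 + t\right) = \left(-44 + \frac{6 + \sqrt{3} + 4 \left(-14\right)}{2 \left(-14\right)}\right) \left(-317 + 810\right) = \left(-44 + \frac{1}{2} \left(- \frac{1}{14}\right) \left(6 + \sqrt{3} - 56\right)\right) 493 = \left(-44 + \frac{1}{2} \left(- \frac{1}{14}\right) \left(-50 + \sqrt{3}\right)\right) 493 = \left(-44 + \left(\frac{25}{14} - \frac{\sqrt{3}}{28}\right)\right) 493 = \left(- \frac{591}{14} - \frac{\sqrt{3}}{28}\right) 493 = - \frac{291363}{14} - \frac{493 \sqrt{3}}{28}$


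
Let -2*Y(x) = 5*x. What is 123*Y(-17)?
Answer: 10455/2 ≈ 5227.5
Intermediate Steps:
Y(x) = -5*x/2
123*Y(-17) = 123*(-5/2*(-17)) = 123*(85/2) = 10455/2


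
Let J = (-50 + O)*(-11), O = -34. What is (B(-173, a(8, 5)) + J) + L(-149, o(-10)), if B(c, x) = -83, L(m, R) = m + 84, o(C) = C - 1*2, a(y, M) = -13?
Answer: 776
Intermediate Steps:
o(C) = -2 + C (o(C) = C - 2 = -2 + C)
L(m, R) = 84 + m
J = 924 (J = (-50 - 34)*(-11) = -84*(-11) = 924)
(B(-173, a(8, 5)) + J) + L(-149, o(-10)) = (-83 + 924) + (84 - 149) = 841 - 65 = 776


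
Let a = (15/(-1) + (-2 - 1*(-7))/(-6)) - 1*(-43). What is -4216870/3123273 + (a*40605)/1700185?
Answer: -1489667546587/2124056762202 ≈ -0.70133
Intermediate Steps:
a = 163/6 (a = (15*(-1) + (-2 + 7)*(-⅙)) + 43 = (-15 + 5*(-⅙)) + 43 = (-15 - ⅚) + 43 = -95/6 + 43 = 163/6 ≈ 27.167)
-4216870/3123273 + (a*40605)/1700185 = -4216870/3123273 + ((163/6)*40605)/1700185 = -4216870*1/3123273 + (2206205/2)*(1/1700185) = -4216870/3123273 + 441241/680074 = -1489667546587/2124056762202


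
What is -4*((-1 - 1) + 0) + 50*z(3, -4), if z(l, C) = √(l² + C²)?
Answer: 258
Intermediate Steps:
z(l, C) = √(C² + l²)
-4*((-1 - 1) + 0) + 50*z(3, -4) = -4*((-1 - 1) + 0) + 50*√((-4)² + 3²) = -4*(-2 + 0) + 50*√(16 + 9) = -4*(-2) + 50*√25 = 8 + 50*5 = 8 + 250 = 258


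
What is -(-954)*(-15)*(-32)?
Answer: 457920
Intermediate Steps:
-(-954)*(-15)*(-32) = -159*90*(-32) = -14310*(-32) = 457920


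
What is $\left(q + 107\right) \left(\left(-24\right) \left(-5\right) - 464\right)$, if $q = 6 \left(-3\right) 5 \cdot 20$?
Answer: $582392$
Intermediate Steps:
$q = -1800$ ($q = \left(-18\right) 5 \cdot 20 = \left(-90\right) 20 = -1800$)
$\left(q + 107\right) \left(\left(-24\right) \left(-5\right) - 464\right) = \left(-1800 + 107\right) \left(\left(-24\right) \left(-5\right) - 464\right) = - 1693 \left(120 - 464\right) = \left(-1693\right) \left(-344\right) = 582392$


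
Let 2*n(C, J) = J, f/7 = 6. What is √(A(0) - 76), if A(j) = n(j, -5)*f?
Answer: I*√181 ≈ 13.454*I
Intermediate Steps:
f = 42 (f = 7*6 = 42)
n(C, J) = J/2
A(j) = -105 (A(j) = ((½)*(-5))*42 = -5/2*42 = -105)
√(A(0) - 76) = √(-105 - 76) = √(-181) = I*√181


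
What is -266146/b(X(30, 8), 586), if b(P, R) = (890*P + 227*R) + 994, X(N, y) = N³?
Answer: -133073/12082008 ≈ -0.011014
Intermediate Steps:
b(P, R) = 994 + 227*R + 890*P (b(P, R) = (227*R + 890*P) + 994 = 994 + 227*R + 890*P)
-266146/b(X(30, 8), 586) = -266146/(994 + 227*586 + 890*30³) = -266146/(994 + 133022 + 890*27000) = -266146/(994 + 133022 + 24030000) = -266146/24164016 = -266146*1/24164016 = -133073/12082008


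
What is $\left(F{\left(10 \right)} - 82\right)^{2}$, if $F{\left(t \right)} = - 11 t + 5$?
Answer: $34969$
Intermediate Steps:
$F{\left(t \right)} = 5 - 11 t$
$\left(F{\left(10 \right)} - 82\right)^{2} = \left(\left(5 - 110\right) - 82\right)^{2} = \left(-105 - 82\right)^{2} = \left(-187\right)^{2} = 34969$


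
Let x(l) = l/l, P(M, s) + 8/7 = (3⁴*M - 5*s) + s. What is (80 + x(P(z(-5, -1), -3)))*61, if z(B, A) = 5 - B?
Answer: 4941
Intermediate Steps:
P(M, s) = -8/7 - 4*s + 81*M (P(M, s) = -8/7 + ((3⁴*M - 5*s) + s) = -8/7 + ((81*M - 5*s) + s) = -8/7 + ((-5*s + 81*M) + s) = -8/7 + (-4*s + 81*M) = -8/7 - 4*s + 81*M)
x(l) = 1
(80 + x(P(z(-5, -1), -3)))*61 = (80 + 1)*61 = 81*61 = 4941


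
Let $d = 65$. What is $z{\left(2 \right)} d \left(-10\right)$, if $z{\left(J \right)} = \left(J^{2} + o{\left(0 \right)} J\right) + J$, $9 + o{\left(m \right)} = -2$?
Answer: $10400$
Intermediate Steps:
$o{\left(m \right)} = -11$ ($o{\left(m \right)} = -9 - 2 = -11$)
$z{\left(J \right)} = J^{2} - 10 J$ ($z{\left(J \right)} = \left(J^{2} - 11 J\right) + J = J^{2} - 10 J$)
$z{\left(2 \right)} d \left(-10\right) = 2 \left(-10 + 2\right) 65 \left(-10\right) = 2 \left(-8\right) 65 \left(-10\right) = \left(-16\right) 65 \left(-10\right) = \left(-1040\right) \left(-10\right) = 10400$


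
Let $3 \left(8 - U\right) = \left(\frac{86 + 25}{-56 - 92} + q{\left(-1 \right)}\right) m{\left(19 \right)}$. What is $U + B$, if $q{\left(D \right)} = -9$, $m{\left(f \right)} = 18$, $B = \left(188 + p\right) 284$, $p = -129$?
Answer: $\frac{33645}{2} \approx 16823.0$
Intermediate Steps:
$B = 16756$ ($B = \left(188 - 129\right) 284 = 59 \cdot 284 = 16756$)
$U = \frac{133}{2}$ ($U = 8 - \frac{\left(\frac{86 + 25}{-56 - 92} - 9\right) 18}{3} = 8 - \frac{\left(\frac{111}{-148} - 9\right) 18}{3} = 8 - \frac{\left(111 \left(- \frac{1}{148}\right) - 9\right) 18}{3} = 8 - \frac{\left(- \frac{3}{4} - 9\right) 18}{3} = 8 - \frac{\left(- \frac{39}{4}\right) 18}{3} = 8 - - \frac{117}{2} = 8 + \frac{117}{2} = \frac{133}{2} \approx 66.5$)
$U + B = \frac{133}{2} + 16756 = \frac{33645}{2}$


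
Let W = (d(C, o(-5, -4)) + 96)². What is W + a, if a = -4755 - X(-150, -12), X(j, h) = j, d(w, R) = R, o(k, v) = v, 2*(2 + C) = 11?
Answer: 3859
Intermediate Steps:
C = 7/2 (C = -2 + (½)*11 = -2 + 11/2 = 7/2 ≈ 3.5000)
a = -4605 (a = -4755 - 1*(-150) = -4755 + 150 = -4605)
W = 8464 (W = (-4 + 96)² = 92² = 8464)
W + a = 8464 - 4605 = 3859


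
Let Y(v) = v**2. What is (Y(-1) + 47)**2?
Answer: 2304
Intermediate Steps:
(Y(-1) + 47)**2 = ((-1)**2 + 47)**2 = (1 + 47)**2 = 48**2 = 2304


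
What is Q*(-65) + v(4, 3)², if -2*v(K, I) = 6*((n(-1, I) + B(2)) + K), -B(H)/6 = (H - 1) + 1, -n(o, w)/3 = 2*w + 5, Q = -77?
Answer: 20134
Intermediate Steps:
n(o, w) = -15 - 6*w (n(o, w) = -3*(2*w + 5) = -3*(5 + 2*w) = -15 - 6*w)
B(H) = -6*H (B(H) = -6*((H - 1) + 1) = -6*((-1 + H) + 1) = -6*H)
v(K, I) = 81 - 3*K + 18*I (v(K, I) = -3*(((-15 - 6*I) - 6*2) + K) = -3*(((-15 - 6*I) - 12) + K) = -3*((-27 - 6*I) + K) = -3*(-27 + K - 6*I) = -(-162 - 36*I + 6*K)/2 = 81 - 3*K + 18*I)
Q*(-65) + v(4, 3)² = -77*(-65) + (81 - 3*4 + 18*3)² = 5005 + (81 - 12 + 54)² = 5005 + 123² = 5005 + 15129 = 20134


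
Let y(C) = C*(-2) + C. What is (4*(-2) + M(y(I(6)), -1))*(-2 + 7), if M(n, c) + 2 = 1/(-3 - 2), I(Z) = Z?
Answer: -51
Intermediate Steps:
y(C) = -C (y(C) = -2*C + C = -C)
M(n, c) = -11/5 (M(n, c) = -2 + 1/(-3 - 2) = -2 + 1/(-5) = -2 - ⅕ = -11/5)
(4*(-2) + M(y(I(6)), -1))*(-2 + 7) = (4*(-2) - 11/5)*(-2 + 7) = (-8 - 11/5)*5 = -51/5*5 = -51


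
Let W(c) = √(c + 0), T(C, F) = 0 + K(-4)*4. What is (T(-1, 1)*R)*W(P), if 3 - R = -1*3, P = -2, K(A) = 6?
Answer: 144*I*√2 ≈ 203.65*I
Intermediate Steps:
T(C, F) = 24 (T(C, F) = 0 + 6*4 = 0 + 24 = 24)
W(c) = √c
R = 6 (R = 3 - (-1)*3 = 3 - 1*(-3) = 3 + 3 = 6)
(T(-1, 1)*R)*W(P) = (24*6)*√(-2) = 144*(I*√2) = 144*I*√2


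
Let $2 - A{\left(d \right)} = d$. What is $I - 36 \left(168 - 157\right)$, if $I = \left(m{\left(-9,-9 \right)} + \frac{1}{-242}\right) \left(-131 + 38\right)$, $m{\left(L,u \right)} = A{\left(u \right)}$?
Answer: $- \frac{343305}{242} \approx -1418.6$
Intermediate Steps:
$A{\left(d \right)} = 2 - d$
$m{\left(L,u \right)} = 2 - u$
$I = - \frac{247473}{242}$ ($I = \left(\left(2 - -9\right) + \frac{1}{-242}\right) \left(-131 + 38\right) = \left(\left(2 + 9\right) - \frac{1}{242}\right) \left(-93\right) = \left(11 - \frac{1}{242}\right) \left(-93\right) = \frac{2661}{242} \left(-93\right) = - \frac{247473}{242} \approx -1022.6$)
$I - 36 \left(168 - 157\right) = - \frac{247473}{242} - 36 \left(168 - 157\right) = - \frac{247473}{242} - 396 = - \frac{343305}{242}$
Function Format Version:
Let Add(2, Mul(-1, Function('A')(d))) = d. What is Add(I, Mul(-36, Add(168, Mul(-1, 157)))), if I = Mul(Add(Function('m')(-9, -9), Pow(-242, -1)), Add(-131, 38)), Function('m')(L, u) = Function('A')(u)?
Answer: Rational(-343305, 242) ≈ -1418.6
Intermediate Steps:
Function('A')(d) = Add(2, Mul(-1, d))
Function('m')(L, u) = Add(2, Mul(-1, u))
I = Rational(-247473, 242) (I = Mul(Add(Add(2, Mul(-1, -9)), Pow(-242, -1)), Add(-131, 38)) = Mul(Add(Add(2, 9), Rational(-1, 242)), -93) = Mul(Add(11, Rational(-1, 242)), -93) = Mul(Rational(2661, 242), -93) = Rational(-247473, 242) ≈ -1022.6)
Add(I, Mul(-36, Add(168, Mul(-1, 157)))) = Add(Rational(-247473, 242), Mul(-36, Add(168, Mul(-1, 157)))) = Add(Rational(-247473, 242), Mul(-36, Add(168, -157))) = Add(Rational(-247473, 242), Mul(-36, 11)) = Add(Rational(-247473, 242), -396) = Rational(-343305, 242)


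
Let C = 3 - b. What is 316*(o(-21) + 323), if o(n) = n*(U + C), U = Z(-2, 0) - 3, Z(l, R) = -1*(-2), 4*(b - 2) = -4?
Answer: 95432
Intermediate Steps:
b = 1 (b = 2 + (1/4)*(-4) = 2 - 1 = 1)
Z(l, R) = 2
U = -1 (U = 2 - 3 = -1)
C = 2 (C = 3 - 1*1 = 3 - 1 = 2)
o(n) = n (o(n) = n*(-1 + 2) = n*1 = n)
316*(o(-21) + 323) = 316*(-21 + 323) = 316*302 = 95432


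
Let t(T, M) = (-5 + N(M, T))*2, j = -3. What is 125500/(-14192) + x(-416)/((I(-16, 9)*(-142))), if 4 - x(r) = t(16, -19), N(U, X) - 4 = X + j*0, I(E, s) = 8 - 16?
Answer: -4466781/503816 ≈ -8.8659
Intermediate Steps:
I(E, s) = -8
N(U, X) = 4 + X (N(U, X) = 4 + (X - 3*0) = 4 + (X + 0) = 4 + X)
t(T, M) = -2 + 2*T (t(T, M) = (-5 + (4 + T))*2 = (-1 + T)*2 = -2 + 2*T)
x(r) = -26 (x(r) = 4 - (-2 + 2*16) = 4 - (-2 + 32) = 4 - 1*30 = 4 - 30 = -26)
125500/(-14192) + x(-416)/((I(-16, 9)*(-142))) = 125500/(-14192) - 26/((-8*(-142))) = 125500*(-1/14192) - 26/1136 = -31375/3548 - 26*1/1136 = -31375/3548 - 13/568 = -4466781/503816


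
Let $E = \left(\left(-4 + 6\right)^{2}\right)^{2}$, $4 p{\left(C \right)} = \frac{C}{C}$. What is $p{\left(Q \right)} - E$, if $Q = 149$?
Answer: $- \frac{63}{4} \approx -15.75$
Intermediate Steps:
$p{\left(C \right)} = \frac{1}{4}$ ($p{\left(C \right)} = \frac{C \frac{1}{C}}{4} = \frac{1}{4} \cdot 1 = \frac{1}{4}$)
$E = 16$ ($E = \left(2^{2}\right)^{2} = 4^{2} = 16$)
$p{\left(Q \right)} - E = \frac{1}{4} - 16 = - \frac{63}{4}$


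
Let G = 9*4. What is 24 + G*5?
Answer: 204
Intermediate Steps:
G = 36
24 + G*5 = 24 + 36*5 = 24 + 180 = 204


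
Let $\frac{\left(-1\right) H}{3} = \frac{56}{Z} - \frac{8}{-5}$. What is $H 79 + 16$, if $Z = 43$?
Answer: $- \frac{144448}{215} \approx -671.85$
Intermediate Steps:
$H = - \frac{1872}{215}$ ($H = - 3 \left(\frac{56}{43} - \frac{8}{-5}\right) = - 3 \left(56 \cdot \frac{1}{43} - - \frac{8}{5}\right) = - 3 \left(\frac{56}{43} + \frac{8}{5}\right) = \left(-3\right) \frac{624}{215} = - \frac{1872}{215} \approx -8.707$)
$H 79 + 16 = \left(- \frac{1872}{215}\right) 79 + 16 = - \frac{147888}{215} + 16 = - \frac{144448}{215}$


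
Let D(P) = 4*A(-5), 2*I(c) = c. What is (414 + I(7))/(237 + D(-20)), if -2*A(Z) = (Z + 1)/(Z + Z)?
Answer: 4175/2362 ≈ 1.7676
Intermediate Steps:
I(c) = c/2
A(Z) = -(1 + Z)/(4*Z) (A(Z) = -(Z + 1)/(2*(Z + Z)) = -(1 + Z)/(2*(2*Z)) = -(1 + Z)*1/(2*Z)/2 = -(1 + Z)/(4*Z))
D(P) = -4/5 (D(P) = 4*((1/4)*(-1 - 1*(-5))/(-5)) = 4*((1/4)*(-1/5)*(-1 + 5)) = 4*((1/4)*(-1/5)*4) = 4*(-1/5) = -4/5)
(414 + I(7))/(237 + D(-20)) = (414 + (1/2)*7)/(237 - 4/5) = (414 + 7/2)/(1181/5) = (835/2)*(5/1181) = 4175/2362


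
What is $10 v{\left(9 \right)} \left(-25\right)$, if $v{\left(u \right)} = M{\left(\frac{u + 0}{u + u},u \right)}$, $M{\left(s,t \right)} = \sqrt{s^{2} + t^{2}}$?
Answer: $- 625 \sqrt{13} \approx -2253.5$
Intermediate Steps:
$v{\left(u \right)} = \sqrt{\frac{1}{4} + u^{2}}$ ($v{\left(u \right)} = \sqrt{\left(\frac{u + 0}{u + u}\right)^{2} + u^{2}} = \sqrt{\left(\frac{u}{2 u}\right)^{2} + u^{2}} = \sqrt{\left(u \frac{1}{2 u}\right)^{2} + u^{2}} = \sqrt{\left(\frac{1}{2}\right)^{2} + u^{2}} = \sqrt{\frac{1}{4} + u^{2}}$)
$10 v{\left(9 \right)} \left(-25\right) = 10 \frac{\sqrt{1 + 4 \cdot 9^{2}}}{2} \left(-25\right) = 10 \frac{\sqrt{1 + 4 \cdot 81}}{2} \left(-25\right) = 10 \frac{\sqrt{1 + 324}}{2} \left(-25\right) = 10 \frac{\sqrt{325}}{2} \left(-25\right) = 10 \frac{5 \sqrt{13}}{2} \left(-25\right) = 25 \sqrt{13} \left(-25\right) = - 625 \sqrt{13}$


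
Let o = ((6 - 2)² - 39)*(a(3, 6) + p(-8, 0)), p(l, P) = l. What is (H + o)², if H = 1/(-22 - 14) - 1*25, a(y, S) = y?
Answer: 10491121/1296 ≈ 8095.0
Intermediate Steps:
o = 115 (o = ((6 - 2)² - 39)*(3 - 8) = (4² - 39)*(-5) = (16 - 39)*(-5) = -23*(-5) = 115)
H = -901/36 (H = 1/(-36) - 25 = -1/36 - 25 = -901/36 ≈ -25.028)
(H + o)² = (-901/36 + 115)² = (3239/36)² = 10491121/1296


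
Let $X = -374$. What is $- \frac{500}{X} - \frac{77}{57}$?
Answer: $- \frac{149}{10659} \approx -0.013979$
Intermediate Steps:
$- \frac{500}{X} - \frac{77}{57} = - \frac{500}{-374} - \frac{77}{57} = \left(-500\right) \left(- \frac{1}{374}\right) - \frac{77}{57} = \frac{250}{187} - \frac{77}{57} = - \frac{149}{10659}$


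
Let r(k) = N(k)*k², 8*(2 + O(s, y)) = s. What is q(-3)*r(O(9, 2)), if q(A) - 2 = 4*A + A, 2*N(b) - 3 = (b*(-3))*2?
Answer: -21021/512 ≈ -41.057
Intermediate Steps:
O(s, y) = -2 + s/8
N(b) = 3/2 - 3*b (N(b) = 3/2 + ((b*(-3))*2)/2 = 3/2 + (-3*b*2)/2 = 3/2 + (-6*b)/2 = 3/2 - 3*b)
q(A) = 2 + 5*A (q(A) = 2 + (4*A + A) = 2 + 5*A)
r(k) = k²*(3/2 - 3*k) (r(k) = (3/2 - 3*k)*k² = k²*(3/2 - 3*k))
q(-3)*r(O(9, 2)) = (2 + 5*(-3))*((-2 + (⅛)*9)²*(3/2 - 3*(-2 + (⅛)*9))) = (2 - 15)*((-2 + 9/8)²*(3/2 - 3*(-2 + 9/8))) = -13*(-7/8)²*(3/2 - 3*(-7/8)) = -637*(3/2 + 21/8)/64 = -637*33/(64*8) = -13*1617/512 = -21021/512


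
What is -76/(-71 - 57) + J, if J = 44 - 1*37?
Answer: 243/32 ≈ 7.5938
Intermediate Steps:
J = 7 (J = 44 - 37 = 7)
-76/(-71 - 57) + J = -76/(-71 - 57) + 7 = -76/(-128) + 7 = -76*(-1/128) + 7 = 19/32 + 7 = 243/32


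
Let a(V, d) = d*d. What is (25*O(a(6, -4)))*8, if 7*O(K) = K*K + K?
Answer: 54400/7 ≈ 7771.4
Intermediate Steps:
a(V, d) = d²
O(K) = K/7 + K²/7 (O(K) = (K*K + K)/7 = (K² + K)/7 = (K + K²)/7 = K/7 + K²/7)
(25*O(a(6, -4)))*8 = (25*((⅐)*(-4)²*(1 + (-4)²)))*8 = (25*((⅐)*16*(1 + 16)))*8 = (25*((⅐)*16*17))*8 = (25*(272/7))*8 = (6800/7)*8 = 54400/7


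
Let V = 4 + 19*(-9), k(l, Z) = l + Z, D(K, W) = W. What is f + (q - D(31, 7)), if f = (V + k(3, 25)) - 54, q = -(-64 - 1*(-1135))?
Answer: -1271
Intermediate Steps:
k(l, Z) = Z + l
V = -167 (V = 4 - 171 = -167)
q = -1071 (q = -(-64 + 1135) = -1*1071 = -1071)
f = -193 (f = (-167 + (25 + 3)) - 54 = (-167 + 28) - 54 = -139 - 54 = -193)
f + (q - D(31, 7)) = -193 + (-1071 - 1*7) = -193 + (-1071 - 7) = -193 - 1078 = -1271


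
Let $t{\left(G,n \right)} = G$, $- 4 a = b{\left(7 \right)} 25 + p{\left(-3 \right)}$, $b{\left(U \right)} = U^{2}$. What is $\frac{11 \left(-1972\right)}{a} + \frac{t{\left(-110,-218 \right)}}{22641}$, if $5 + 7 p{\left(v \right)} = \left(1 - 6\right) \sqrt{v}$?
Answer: $\frac{23568626637974}{332573535795} + \frac{607376 i \sqrt{3}}{14688995} \approx 70.867 + 0.071619 i$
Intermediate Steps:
$p{\left(v \right)} = - \frac{5}{7} - \frac{5 \sqrt{v}}{7}$ ($p{\left(v \right)} = - \frac{5}{7} + \frac{\left(1 - 6\right) \sqrt{v}}{7} = - \frac{5}{7} + \frac{\left(-5\right) \sqrt{v}}{7} = - \frac{5}{7} - \frac{5 \sqrt{v}}{7}$)
$a = - \frac{4285}{14} + \frac{5 i \sqrt{3}}{28}$ ($a = - \frac{7^{2} \cdot 25 - \left(\frac{5}{7} + \frac{5 \sqrt{-3}}{7}\right)}{4} = - \frac{49 \cdot 25 - \left(\frac{5}{7} + \frac{5 i \sqrt{3}}{7}\right)}{4} = - \frac{1225 - \left(\frac{5}{7} + \frac{5 i \sqrt{3}}{7}\right)}{4} = - \frac{\frac{8570}{7} - \frac{5 i \sqrt{3}}{7}}{4} = - \frac{4285}{14} + \frac{5 i \sqrt{3}}{28} \approx -306.07 + 0.30929 i$)
$\frac{11 \left(-1972\right)}{a} + \frac{t{\left(-110,-218 \right)}}{22641} = \frac{11 \left(-1972\right)}{- \frac{4285}{14} + \frac{5 i \sqrt{3}}{28}} - \frac{110}{22641} = - \frac{21692}{- \frac{4285}{14} + \frac{5 i \sqrt{3}}{28}} - \frac{110}{22641} = - \frac{110}{22641} - \frac{21692}{- \frac{4285}{14} + \frac{5 i \sqrt{3}}{28}}$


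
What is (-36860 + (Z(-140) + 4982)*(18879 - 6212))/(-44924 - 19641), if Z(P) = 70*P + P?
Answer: 62839846/64565 ≈ 973.28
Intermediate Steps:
Z(P) = 71*P
(-36860 + (Z(-140) + 4982)*(18879 - 6212))/(-44924 - 19641) = (-36860 + (71*(-140) + 4982)*(18879 - 6212))/(-44924 - 19641) = (-36860 + (-9940 + 4982)*12667)/(-64565) = (-36860 - 4958*12667)*(-1/64565) = (-36860 - 62802986)*(-1/64565) = -62839846*(-1/64565) = 62839846/64565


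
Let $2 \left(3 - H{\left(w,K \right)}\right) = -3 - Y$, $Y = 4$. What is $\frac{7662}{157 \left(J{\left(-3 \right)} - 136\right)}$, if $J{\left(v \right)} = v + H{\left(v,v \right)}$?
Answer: $- \frac{15324}{41605} \approx -0.36832$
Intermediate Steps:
$H{\left(w,K \right)} = \frac{13}{2}$ ($H{\left(w,K \right)} = 3 - \frac{-3 - 4}{2} = 3 - - \frac{7}{2} = 3 + \frac{7}{2} = \frac{13}{2}$)
$J{\left(v \right)} = \frac{13}{2} + v$ ($J{\left(v \right)} = v + \frac{13}{2} = \frac{13}{2} + v$)
$\frac{7662}{157 \left(J{\left(-3 \right)} - 136\right)} = \frac{7662}{157 \left(\left(\frac{13}{2} - 3\right) - 136\right)} = \frac{7662}{157 \left(\frac{7}{2} - 136\right)} = \frac{7662}{157 \left(- \frac{265}{2}\right)} = \frac{7662}{- \frac{41605}{2}} = 7662 \left(- \frac{2}{41605}\right) = - \frac{15324}{41605}$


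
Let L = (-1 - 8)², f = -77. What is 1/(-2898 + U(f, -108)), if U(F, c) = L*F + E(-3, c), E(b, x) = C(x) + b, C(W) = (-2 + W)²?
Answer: 1/2962 ≈ 0.00033761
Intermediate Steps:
L = 81 (L = (-9)² = 81)
E(b, x) = b + (-2 + x)² (E(b, x) = (-2 + x)² + b = b + (-2 + x)²)
U(F, c) = -3 + (-2 + c)² + 81*F (U(F, c) = 81*F + (-3 + (-2 + c)²) = -3 + (-2 + c)² + 81*F)
1/(-2898 + U(f, -108)) = 1/(-2898 + (-3 + (-2 - 108)² + 81*(-77))) = 1/(-2898 + (-3 + (-110)² - 6237)) = 1/(-2898 + (-3 + 12100 - 6237)) = 1/(-2898 + 5860) = 1/2962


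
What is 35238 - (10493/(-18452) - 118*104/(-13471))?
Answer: 1251273578365/35509556 ≈ 35238.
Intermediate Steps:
35238 - (10493/(-18452) - 118*104/(-13471)) = 35238 - (10493*(-1/18452) - 12272*(-1/13471)) = 35238 - (-1499/2636 + 12272/13471) = 35238 - 1*12155963/35509556 = 35238 - 12155963/35509556 = 1251273578365/35509556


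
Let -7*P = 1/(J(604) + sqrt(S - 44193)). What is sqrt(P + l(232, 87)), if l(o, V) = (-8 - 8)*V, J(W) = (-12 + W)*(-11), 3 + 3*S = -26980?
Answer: sqrt(21)*sqrt((63452927 - 61712*I*sqrt(1326))/(-19536 + 19*I*sqrt(1326)))/7 ≈ 1.0399e-8 + 37.31*I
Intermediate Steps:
S = -26983/3 (S = -1 + (1/3)*(-26980) = -1 - 26980/3 = -26983/3 ≈ -8994.3)
J(W) = 132 - 11*W
l(o, V) = -16*V
P = -1/(7*(-6512 + 19*I*sqrt(1326)/3)) (P = -1/(7*((132 - 11*604) + sqrt(-26983/3 - 44193))) = -1/(7*((132 - 6644) + sqrt(-159562/3))) = -1/(7*(-6512 + 19*I*sqrt(1326)/3)) ≈ 2.191e-5 + 7.7595e-7*I)
sqrt(P + l(232, 87)) = sqrt((9768/445822979 + 19*I*sqrt(1326)/891645958) - 16*87) = sqrt((9768/445822979 + 19*I*sqrt(1326)/891645958) - 1392) = sqrt(-620585577000/445822979 + 19*I*sqrt(1326)/891645958)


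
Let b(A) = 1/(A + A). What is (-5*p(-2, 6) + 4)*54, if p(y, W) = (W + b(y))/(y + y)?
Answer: 4833/8 ≈ 604.13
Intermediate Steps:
b(A) = 1/(2*A)
p(y, W) = (W + 1/(2*y))/(2*y) (p(y, W) = (W + 1/(2*y))/(y + y) = (W + 1/(2*y))/((2*y)) = (W + 1/(2*y))*(1/(2*y)) = (W + 1/(2*y))/(2*y))
(-5*p(-2, 6) + 4)*54 = (-5*(1 + 2*6*(-2))/(4*(-2)**2) + 4)*54 = (-5*(1 - 24)/(4*4) + 4)*54 = (-5*(-23)/(4*4) + 4)*54 = (-5*(-23/16) + 4)*54 = (115/16 + 4)*54 = (179/16)*54 = 4833/8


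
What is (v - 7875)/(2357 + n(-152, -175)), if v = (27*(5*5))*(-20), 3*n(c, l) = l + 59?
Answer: -12825/1391 ≈ -9.2200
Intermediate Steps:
n(c, l) = 59/3 + l/3 (n(c, l) = (l + 59)/3 = (59 + l)/3 = 59/3 + l/3)
v = -13500 (v = (27*25)*(-20) = 675*(-20) = -13500)
(v - 7875)/(2357 + n(-152, -175)) = (-13500 - 7875)/(2357 + (59/3 + (1/3)*(-175))) = -21375/(2357 + (59/3 - 175/3)) = -21375/(2357 - 116/3) = -21375/6955/3 = -21375*3/6955 = -12825/1391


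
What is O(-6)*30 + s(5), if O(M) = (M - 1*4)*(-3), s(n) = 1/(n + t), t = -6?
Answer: 899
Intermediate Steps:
s(n) = 1/(-6 + n) (s(n) = 1/(n - 6) = 1/(-6 + n))
O(M) = 12 - 3*M (O(M) = (M - 4)*(-3) = (-4 + M)*(-3) = 12 - 3*M)
O(-6)*30 + s(5) = (12 - 3*(-6))*30 + 1/(-6 + 5) = (12 + 18)*30 + 1/(-1) = 30*30 - 1 = 900 - 1 = 899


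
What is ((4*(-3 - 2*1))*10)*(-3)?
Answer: 600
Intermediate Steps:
((4*(-3 - 2*1))*10)*(-3) = ((4*(-3 - 2))*10)*(-3) = ((4*(-5))*10)*(-3) = -20*10*(-3) = -200*(-3) = 600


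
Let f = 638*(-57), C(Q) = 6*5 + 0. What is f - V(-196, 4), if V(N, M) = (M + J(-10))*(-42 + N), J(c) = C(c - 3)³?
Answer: 6390586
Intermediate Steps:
C(Q) = 30 (C(Q) = 30 + 0 = 30)
f = -36366
J(c) = 27000 (J(c) = 30³ = 27000)
V(N, M) = (-42 + N)*(27000 + M) (V(N, M) = (M + 27000)*(-42 + N) = (27000 + M)*(-42 + N) = (-42 + N)*(27000 + M))
f - V(-196, 4) = -36366 - (-1134000 - 42*4 + 27000*(-196) + 4*(-196)) = -36366 - (-1134000 - 168 - 5292000 - 784) = -36366 - 1*(-6426952) = -36366 + 6426952 = 6390586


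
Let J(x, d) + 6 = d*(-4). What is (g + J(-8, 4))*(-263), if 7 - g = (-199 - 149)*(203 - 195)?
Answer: -728247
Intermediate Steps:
J(x, d) = -6 - 4*d (J(x, d) = -6 + d*(-4) = -6 - 4*d)
g = 2791 (g = 7 - (-199 - 149)*(203 - 195) = 7 - (-348)*8 = 7 - 1*(-2784) = 7 + 2784 = 2791)
(g + J(-8, 4))*(-263) = (2791 + (-6 - 4*4))*(-263) = (2791 + (-6 - 16))*(-263) = (2791 - 22)*(-263) = 2769*(-263) = -728247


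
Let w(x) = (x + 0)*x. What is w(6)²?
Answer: 1296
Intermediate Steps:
w(x) = x² (w(x) = x*x = x²)
w(6)² = (6²)² = 36² = 1296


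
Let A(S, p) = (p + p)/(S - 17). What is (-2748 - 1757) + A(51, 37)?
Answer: -76548/17 ≈ -4502.8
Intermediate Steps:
A(S, p) = 2*p/(-17 + S) (A(S, p) = (2*p)/(-17 + S) = 2*p/(-17 + S))
(-2748 - 1757) + A(51, 37) = (-2748 - 1757) + 2*37/(-17 + 51) = -4505 + 2*37/34 = -4505 + 2*37*(1/34) = -4505 + 37/17 = -76548/17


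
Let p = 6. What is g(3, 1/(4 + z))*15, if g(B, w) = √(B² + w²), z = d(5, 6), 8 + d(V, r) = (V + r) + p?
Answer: 15*√1522/13 ≈ 45.015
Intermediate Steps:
d(V, r) = -2 + V + r (d(V, r) = -8 + ((V + r) + 6) = -8 + (6 + V + r) = -2 + V + r)
z = 9 (z = -2 + 5 + 6 = 9)
g(3, 1/(4 + z))*15 = √(3² + (1/(4 + 9))²)*15 = √(9 + (1/13)²)*15 = √(9 + 1/169)*15 = √(1522/169)*15 = (√1522/13)*15 = 15*√1522/13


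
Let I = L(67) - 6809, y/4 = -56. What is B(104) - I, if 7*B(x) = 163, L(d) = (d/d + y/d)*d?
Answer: 48925/7 ≈ 6989.3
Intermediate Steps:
y = -224 (y = 4*(-56) = -224)
L(d) = d*(1 - 224/d) (L(d) = (d/d - 224/d)*d = (1 - 224/d)*d = d*(1 - 224/d))
B(x) = 163/7 (B(x) = (⅐)*163 = 163/7)
I = -6966 (I = (-224 + 67) - 6809 = -157 - 6809 = -6966)
B(104) - I = 163/7 - 1*(-6966) = 163/7 + 6966 = 48925/7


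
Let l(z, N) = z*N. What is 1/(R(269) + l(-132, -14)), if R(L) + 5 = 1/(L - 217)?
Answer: 52/95837 ≈ 0.00054259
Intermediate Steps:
l(z, N) = N*z
R(L) = -5 + 1/(-217 + L) (R(L) = -5 + 1/(L - 217) = -5 + 1/(-217 + L))
1/(R(269) + l(-132, -14)) = 1/((1086 - 5*269)/(-217 + 269) - 14*(-132)) = 1/((1086 - 1345)/52 + 1848) = 1/((1/52)*(-259) + 1848) = 1/(-259/52 + 1848) = 1/(95837/52) = 52/95837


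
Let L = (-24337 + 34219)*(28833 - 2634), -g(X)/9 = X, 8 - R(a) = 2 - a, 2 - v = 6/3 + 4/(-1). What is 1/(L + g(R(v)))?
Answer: 1/258898428 ≈ 3.8625e-9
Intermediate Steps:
v = 4 (v = 2 - (6/3 + 4/(-1)) = 2 - (6*(⅓) + 4*(-1)) = 2 - (2 - 4) = 2 - 1*(-2) = 2 + 2 = 4)
R(a) = 6 + a (R(a) = 8 - (2 - a) = 8 + (-2 + a) = 6 + a)
g(X) = -9*X
L = 258898518 (L = 9882*26199 = 258898518)
1/(L + g(R(v))) = 1/(258898518 - 9*(6 + 4)) = 1/(258898518 - 9*10) = 1/(258898518 - 90) = 1/258898428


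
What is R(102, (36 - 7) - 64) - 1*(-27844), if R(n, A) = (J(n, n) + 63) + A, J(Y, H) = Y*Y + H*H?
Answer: 48680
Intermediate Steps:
J(Y, H) = H**2 + Y**2 (J(Y, H) = Y**2 + H**2 = H**2 + Y**2)
R(n, A) = 63 + A + 2*n**2 (R(n, A) = ((n**2 + n**2) + 63) + A = (2*n**2 + 63) + A = (63 + 2*n**2) + A = 63 + A + 2*n**2)
R(102, (36 - 7) - 64) - 1*(-27844) = (63 + ((36 - 7) - 64) + 2*102**2) - 1*(-27844) = (63 + (29 - 64) + 2*10404) + 27844 = (63 - 35 + 20808) + 27844 = 20836 + 27844 = 48680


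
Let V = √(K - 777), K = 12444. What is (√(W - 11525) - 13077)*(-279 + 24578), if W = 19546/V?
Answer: -317758023 + 24299*I*√(1568770195725 - 228043182*√11667)/11667 ≈ -3.1776e+8 + 2.588e+6*I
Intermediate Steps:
V = √11667 (V = √(12444 - 777) = √11667 ≈ 108.01)
W = 19546*√11667/11667 (W = 19546/(√11667) = 19546*(√11667/11667) = 19546*√11667/11667 ≈ 180.96)
(√(W - 11525) - 13077)*(-279 + 24578) = (√(19546*√11667/11667 - 11525) - 13077)*(-279 + 24578) = (√(-11525 + 19546*√11667/11667) - 13077)*24299 = (-13077 + √(-11525 + 19546*√11667/11667))*24299 = -317758023 + 24299*√(-11525 + 19546*√11667/11667)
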